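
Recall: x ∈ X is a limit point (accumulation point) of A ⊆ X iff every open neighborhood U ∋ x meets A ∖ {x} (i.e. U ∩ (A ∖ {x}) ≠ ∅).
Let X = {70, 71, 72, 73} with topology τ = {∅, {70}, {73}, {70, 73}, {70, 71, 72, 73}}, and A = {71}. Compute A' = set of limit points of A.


A' = {72}

For each x ∈ X, list the open sets U ∈ τ with x ∈ U, then check whether U ∩ (A ∖ {x}) ≠ ∅ for every such U.
  x = 70: open {70} ∋ x has {70} ∩ (A ∖ {70}) = ∅, so x is NOT a limit point.
  x = 71: open {70, 71, 72, 73} ∋ x has {70, 71, 72, 73} ∩ (A ∖ {71}) = ∅, so x is NOT a limit point.
  x = 72: opens ∋ x are {70, 71, 72, 73}; each meets A ∖ {72}, so x IS a limit point.
  x = 73: open {73} ∋ x has {73} ∩ (A ∖ {73}) = ∅, so x is NOT a limit point.
Collecting: A' = {72}.


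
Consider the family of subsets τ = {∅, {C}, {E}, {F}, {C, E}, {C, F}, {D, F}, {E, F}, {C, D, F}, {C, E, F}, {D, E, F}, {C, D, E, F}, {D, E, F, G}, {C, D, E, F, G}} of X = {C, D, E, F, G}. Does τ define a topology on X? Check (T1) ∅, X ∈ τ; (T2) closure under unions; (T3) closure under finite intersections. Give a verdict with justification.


τ IS a topology on X.

Axiom (T1): ∅ ∈ τ? Yes; X ∈ τ? Yes.
Axiom (T2/T3): check pairwise unions and intersections of members of τ.
All pairwise intersections and unions checked — each lies in τ. Therefore τ satisfies (T1), (T2), (T3): it IS a topology on X.


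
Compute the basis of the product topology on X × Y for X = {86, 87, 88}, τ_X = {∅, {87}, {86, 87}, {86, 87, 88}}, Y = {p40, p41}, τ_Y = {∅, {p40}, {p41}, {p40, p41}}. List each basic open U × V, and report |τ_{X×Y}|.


Basis B = {∅ × ∅, {87} × {p40}, {87} × {p41}, {86, 87} × {p40}, {86, 87} × {p41}, {87} × {p40, p41}, {86, 87, 88} × {p40}, {86, 87, 88} × {p41}, {86, 87} × {p40, p41}, {86, 87, 88} × {p40, p41}}; |τ_{X×Y}| = 16.

Enumerate products U × V with U ∈ τ_X, V ∈ τ_Y (deduplicated):
  ∅ × ∅ = {} (∅)
  {87} × {p40} = {(87,p40)}
  {87} × {p41} = {(87,p41)}
  {86, 87} × {p40} = {(86,p40), (87,p40)}
  {86, 87} × {p41} = {(86,p41), (87,p41)}
  {87} × {p40, p41} = {(87,p40), (87,p41)}
  {86, 87, 88} × {p40} = {(86,p40), (87,p40), (88,p40)}
  {86, 87, 88} × {p41} = {(86,p41), (87,p41), (88,p41)}
  {86, 87} × {p40, p41} = {(86,p40), (86,p41), (87,p40), (87,p41)}
  {86, 87, 88} × {p40, p41} = {(86,p40), (86,p41), (87,p40), (87,p41), (88,p40), (88,p41)}
These 10 distinct sets form the basis B.
Close under arbitrary unions to get τ_{X×Y}; counting gives |τ_{X×Y}| = 16.


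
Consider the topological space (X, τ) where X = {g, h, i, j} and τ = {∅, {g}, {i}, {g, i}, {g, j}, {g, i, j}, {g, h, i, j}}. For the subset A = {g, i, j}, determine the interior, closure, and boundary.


int(A) = {g, i, j}, cl(A) = {g, h, i, j}, ∂A = {h}.

Closed sets in (X, τ) are complements of opens:
  closed(X, τ) = {∅, {h}, {h, i}, {h, j}, {g, h, j}, {h, i, j}, {g, h, i, j}}.
int(A) = ⋃ {U ∈ τ : U ⊆ A}. Opens contained in A: ∅, {g}, {i}, {g, i}, {g, j}, {g, i, j}.
Taking the union of these: int(A) = {g, i, j}.
cl(A) = ⋂ {C closed : A ⊆ C}. Closed sets containing A: {g, h, i, j}.
Intersecting these: cl(A) = {g, h, i, j}.
∂A = cl(A) ∖ int(A) = {g, h, i, j} ∖ {g, i, j} = {h}.


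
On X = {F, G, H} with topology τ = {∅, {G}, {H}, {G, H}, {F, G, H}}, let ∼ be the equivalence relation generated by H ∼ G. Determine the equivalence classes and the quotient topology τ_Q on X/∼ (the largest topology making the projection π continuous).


X/∼ = {[F], [G=H]}; |τ_Q| = 3.

Equivalence classes: [F], [G=H].
Quotient map π: X → X/∼ sends F ↦ [F], G ↦ [G=H], H ↦ [G=H].
For each subset V ⊆ X/∼, compute π^{-1}(V) ⊆ X and check whether π^{-1}(V) ∈ τ. V is open in τ_Q iff π^{-1}(V) ∈ τ.
  V = {}: π^{-1}(V) = ∅ ∈ τ ✓.
  V = {[F]}: π^{-1}(V) = {F} ∉ τ ✗.
  V = {[G=H]}: π^{-1}(V) = {G, H} ∈ τ ✓.
  V = {[F], [G=H]}: π^{-1}(V) = {F, G, H} ∈ τ ✓.
Open sets in the quotient: τ_Q = {{}, {[G=H]}, {[F], [G=H]}} (3 elements).


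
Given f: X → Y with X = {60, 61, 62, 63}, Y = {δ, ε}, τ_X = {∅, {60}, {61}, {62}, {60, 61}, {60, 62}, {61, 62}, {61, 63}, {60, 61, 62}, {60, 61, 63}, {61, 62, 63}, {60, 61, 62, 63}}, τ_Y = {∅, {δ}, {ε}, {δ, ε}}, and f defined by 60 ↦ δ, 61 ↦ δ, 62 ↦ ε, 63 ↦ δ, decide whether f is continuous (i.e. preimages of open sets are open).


f IS continuous.

Compute f^{-1}(U) for each U ∈ τ_Y:
  U = ∅: f^{-1}(U) = ∅ ∈ τ_X ✓.
  U = {δ}: f^{-1}(U) = {60, 61, 63} ∈ τ_X ✓.
  U = {ε}: f^{-1}(U) = {62} ∈ τ_X ✓.
  U = {δ, ε}: f^{-1}(U) = {60, 61, 62, 63} ∈ τ_X ✓.
Every preimage lies in τ_X, so f IS continuous.


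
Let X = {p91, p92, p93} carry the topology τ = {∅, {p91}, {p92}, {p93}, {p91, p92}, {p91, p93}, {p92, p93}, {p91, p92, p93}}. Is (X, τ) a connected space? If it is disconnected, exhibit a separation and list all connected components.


(X, τ) is disconnected; components = [{p91}, {p92}, {p93}].

Find clopen sets (U ∈ τ with X ∖ U ∈ τ):
  U = ∅, X ∖ U = {p91, p92, p93} — both open, so U is clopen.
  U = {p91}, X ∖ U = {p92, p93} — both open, so U is clopen.
  U = {p92}, X ∖ U = {p91, p93} — both open, so U is clopen.
  U = {p93}, X ∖ U = {p91, p92} — both open, so U is clopen.
  U = {p91, p92}, X ∖ U = {p93} — both open, so U is clopen.
  U = {p91, p93}, X ∖ U = {p92} — both open, so U is clopen.
  U = {p92, p93}, X ∖ U = {p91} — both open, so U is clopen.
  U = {p91, p92, p93}, X ∖ U = ∅ — both open, so U is clopen.
Nontrivial clopen(s) exist: e.g. {p91, p92}. So (X, τ) is disconnected.
Compute connected components by grouping points that agree on all clopens:
  component: {p91}
  component: {p92}
  component: {p93}


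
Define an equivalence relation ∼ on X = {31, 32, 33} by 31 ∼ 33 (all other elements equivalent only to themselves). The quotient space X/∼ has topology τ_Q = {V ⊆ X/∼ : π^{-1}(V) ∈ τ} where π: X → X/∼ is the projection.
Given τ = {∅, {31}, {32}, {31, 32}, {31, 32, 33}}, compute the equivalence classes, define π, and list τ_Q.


X/∼ = {[31=33], [32]}; |τ_Q| = 3.

Equivalence classes: [31=33], [32].
Quotient map π: X → X/∼ sends 31 ↦ [31=33], 32 ↦ [32], 33 ↦ [31=33].
For each subset V ⊆ X/∼, compute π^{-1}(V) ⊆ X and check whether π^{-1}(V) ∈ τ. V is open in τ_Q iff π^{-1}(V) ∈ τ.
  V = {}: π^{-1}(V) = ∅ ∈ τ ✓.
  V = {[31=33]}: π^{-1}(V) = {31, 33} ∉ τ ✗.
  V = {[32]}: π^{-1}(V) = {32} ∈ τ ✓.
  V = {[31=33], [32]}: π^{-1}(V) = {31, 32, 33} ∈ τ ✓.
Open sets in the quotient: τ_Q = {{}, {[32]}, {[31=33], [32]}} (3 elements).


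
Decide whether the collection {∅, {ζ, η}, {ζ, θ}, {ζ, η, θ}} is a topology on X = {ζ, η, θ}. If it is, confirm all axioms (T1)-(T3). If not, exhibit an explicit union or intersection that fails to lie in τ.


τ is NOT a topology on X.

Axiom (T1): ∅ ∈ τ? Yes; X ∈ τ? Yes.
Axiom (T2/T3): check pairwise unions and intersections of members of τ.
Counterexample for (T3): {ζ, η} ∩ {ζ, θ} = {ζ} ∉ τ. Therefore τ is NOT a topology.


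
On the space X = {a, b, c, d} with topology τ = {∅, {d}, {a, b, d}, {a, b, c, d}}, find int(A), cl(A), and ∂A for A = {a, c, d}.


int(A) = {d}, cl(A) = {a, b, c, d}, ∂A = {a, b, c}.

Closed sets in (X, τ) are complements of opens:
  closed(X, τ) = {∅, {c}, {a, b, c}, {a, b, c, d}}.
int(A) = ⋃ {U ∈ τ : U ⊆ A}. Opens contained in A: ∅, {d}.
Taking the union of these: int(A) = {d}.
cl(A) = ⋂ {C closed : A ⊆ C}. Closed sets containing A: {a, b, c, d}.
Intersecting these: cl(A) = {a, b, c, d}.
∂A = cl(A) ∖ int(A) = {a, b, c, d} ∖ {d} = {a, b, c}.


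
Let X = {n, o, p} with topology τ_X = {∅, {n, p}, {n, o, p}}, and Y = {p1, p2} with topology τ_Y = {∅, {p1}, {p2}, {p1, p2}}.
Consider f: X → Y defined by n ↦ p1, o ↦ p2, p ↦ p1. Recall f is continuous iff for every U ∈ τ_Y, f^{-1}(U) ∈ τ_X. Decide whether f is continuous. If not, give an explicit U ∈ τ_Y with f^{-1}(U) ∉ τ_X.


f is NOT continuous.

Compute f^{-1}(U) for each U ∈ τ_Y:
  U = ∅: f^{-1}(U) = ∅ ∈ τ_X ✓.
  U = {p1}: f^{-1}(U) = {n, p} ∈ τ_X ✓.
  U = {p2}: f^{-1}(U) = {o} ∉ τ_X ✗.
  U = {p1, p2}: f^{-1}(U) = {n, o, p} ∈ τ_X ✓.
Found U = {p2} with f^{-1}(U) = {o} not in τ_X. Therefore f is NOT continuous.


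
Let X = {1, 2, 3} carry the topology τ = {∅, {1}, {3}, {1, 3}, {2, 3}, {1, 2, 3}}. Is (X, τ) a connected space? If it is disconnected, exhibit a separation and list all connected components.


(X, τ) is disconnected; components = [{1}, {2, 3}].

Find clopen sets (U ∈ τ with X ∖ U ∈ τ):
  U = ∅, X ∖ U = {1, 2, 3} — both open, so U is clopen.
  U = {1}, X ∖ U = {2, 3} — both open, so U is clopen.
  U = {2, 3}, X ∖ U = {1} — both open, so U is clopen.
  U = {1, 2, 3}, X ∖ U = ∅ — both open, so U is clopen.
Nontrivial clopen(s) exist: e.g. {2, 3}. So (X, τ) is disconnected.
Compute connected components by grouping points that agree on all clopens:
  component: {1}
  component: {2, 3}


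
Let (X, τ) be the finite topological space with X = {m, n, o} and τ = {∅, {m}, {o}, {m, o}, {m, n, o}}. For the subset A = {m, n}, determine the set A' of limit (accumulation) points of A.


A' = {n}

For each x ∈ X, list the open sets U ∈ τ with x ∈ U, then check whether U ∩ (A ∖ {x}) ≠ ∅ for every such U.
  x = m: open {m} ∋ x has {m} ∩ (A ∖ {m}) = ∅, so x is NOT a limit point.
  x = n: opens ∋ x are {m, n, o}; each meets A ∖ {n}, so x IS a limit point.
  x = o: open {o} ∋ x has {o} ∩ (A ∖ {o}) = ∅, so x is NOT a limit point.
Collecting: A' = {n}.


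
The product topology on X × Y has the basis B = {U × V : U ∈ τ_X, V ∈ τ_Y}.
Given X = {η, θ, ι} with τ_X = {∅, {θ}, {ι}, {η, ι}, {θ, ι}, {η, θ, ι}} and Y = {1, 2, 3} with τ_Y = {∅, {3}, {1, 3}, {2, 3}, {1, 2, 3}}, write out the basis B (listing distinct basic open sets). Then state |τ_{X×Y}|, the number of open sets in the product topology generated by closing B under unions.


Basis B = {∅ × ∅, {θ} × {3}, {ι} × {3}, {η, ι} × {3}, {θ} × {1, 3}, {θ} × {2, 3}, {θ, ι} × {3}, {ι} × {1, 3}, {ι} × {2, 3}, {η, θ, ι} × {3}, {θ} × {1, 2, 3}, {ι} × {1, 2, 3}, {η, ι} × {1, 3}, {η, ι} × {2, 3}, {θ, ι} × {1, 3}, {θ, ι} × {2, 3}, {η, ι} × {1, 2, 3}, {η, θ, ι} × {1, 3}, {η, θ, ι} × {2, 3}, {θ, ι} × {1, 2, 3}, {η, θ, ι} × {1, 2, 3}}; |τ_{X×Y}| = 70.

Enumerate products U × V with U ∈ τ_X, V ∈ τ_Y (deduplicated):
  ∅ × ∅ = {} (∅)
  {θ} × {3} = {(θ,3)}
  {ι} × {3} = {(ι,3)}
  {η, ι} × {3} = {(η,3), (ι,3)}
  {θ} × {1, 3} = {(θ,1), (θ,3)}
  {θ} × {2, 3} = {(θ,2), (θ,3)}
  {θ, ι} × {3} = {(θ,3), (ι,3)}
  {ι} × {1, 3} = {(ι,1), (ι,3)}
  {ι} × {2, 3} = {(ι,2), (ι,3)}
  {η, θ, ι} × {3} = {(η,3), (θ,3), (ι,3)}
  {θ} × {1, 2, 3} = {(θ,1), (θ,2), (θ,3)}
  {ι} × {1, 2, 3} = {(ι,1), (ι,2), (ι,3)}
  {η, ι} × {1, 3} = {(η,1), (η,3), (ι,1), (ι,3)}
  {η, ι} × {2, 3} = {(η,2), (η,3), (ι,2), (ι,3)}
  {θ, ι} × {1, 3} = {(θ,1), (θ,3), (ι,1), (ι,3)}
  {θ, ι} × {2, 3} = {(θ,2), (θ,3), (ι,2), (ι,3)}
  {η, ι} × {1, 2, 3} = {(η,1), (η,2), (η,3), (ι,1), (ι,2), (ι,3)}
  {η, θ, ι} × {1, 3} = {(η,1), (η,3), (θ,1), (θ,3), (ι,1), (ι,3)}
  {η, θ, ι} × {2, 3} = {(η,2), (η,3), (θ,2), (θ,3), (ι,2), (ι,3)}
  {θ, ι} × {1, 2, 3} = {(θ,1), (θ,2), (θ,3), (ι,1), (ι,2), (ι,3)}
  {η, θ, ι} × {1, 2, 3} = {(η,1), (η,2), (η,3), (θ,1), (θ,2), (θ,3), (ι,1), (ι,2), (ι,3)}
These 21 distinct sets form the basis B.
Close under arbitrary unions to get τ_{X×Y}; counting gives |τ_{X×Y}| = 70.


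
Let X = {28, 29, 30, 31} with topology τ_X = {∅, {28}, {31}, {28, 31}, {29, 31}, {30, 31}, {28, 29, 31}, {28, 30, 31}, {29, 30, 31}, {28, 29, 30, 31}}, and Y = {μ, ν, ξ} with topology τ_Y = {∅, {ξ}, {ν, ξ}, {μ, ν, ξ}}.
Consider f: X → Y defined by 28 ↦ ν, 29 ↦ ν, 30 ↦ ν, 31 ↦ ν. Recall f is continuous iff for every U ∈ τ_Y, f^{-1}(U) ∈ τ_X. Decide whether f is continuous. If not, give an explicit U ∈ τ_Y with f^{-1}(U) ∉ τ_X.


f IS continuous.

Compute f^{-1}(U) for each U ∈ τ_Y:
  U = ∅: f^{-1}(U) = ∅ ∈ τ_X ✓.
  U = {ξ}: f^{-1}(U) = ∅ ∈ τ_X ✓.
  U = {ν, ξ}: f^{-1}(U) = {28, 29, 30, 31} ∈ τ_X ✓.
  U = {μ, ν, ξ}: f^{-1}(U) = {28, 29, 30, 31} ∈ τ_X ✓.
Every preimage lies in τ_X, so f IS continuous.


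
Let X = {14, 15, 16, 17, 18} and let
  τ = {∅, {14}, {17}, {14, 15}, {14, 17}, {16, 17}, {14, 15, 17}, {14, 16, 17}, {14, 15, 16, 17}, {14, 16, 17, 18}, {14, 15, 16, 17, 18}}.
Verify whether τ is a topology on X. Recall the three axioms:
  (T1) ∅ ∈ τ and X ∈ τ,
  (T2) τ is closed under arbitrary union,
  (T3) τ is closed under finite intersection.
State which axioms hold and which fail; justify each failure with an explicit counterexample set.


τ IS a topology on X.

Axiom (T1): ∅ ∈ τ? Yes; X ∈ τ? Yes.
Axiom (T2/T3): check pairwise unions and intersections of members of τ.
All pairwise intersections and unions checked — each lies in τ. Therefore τ satisfies (T1), (T2), (T3): it IS a topology on X.


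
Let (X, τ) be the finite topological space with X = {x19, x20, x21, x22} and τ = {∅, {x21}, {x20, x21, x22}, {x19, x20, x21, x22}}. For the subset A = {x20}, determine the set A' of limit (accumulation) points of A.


A' = {x19, x22}

For each x ∈ X, list the open sets U ∈ τ with x ∈ U, then check whether U ∩ (A ∖ {x}) ≠ ∅ for every such U.
  x = x19: opens ∋ x are {x19, x20, x21, x22}; each meets A ∖ {x19}, so x IS a limit point.
  x = x20: open {x20, x21, x22} ∋ x has {x20, x21, x22} ∩ (A ∖ {x20}) = ∅, so x is NOT a limit point.
  x = x21: open {x21} ∋ x has {x21} ∩ (A ∖ {x21}) = ∅, so x is NOT a limit point.
  x = x22: opens ∋ x are {x20, x21, x22}, {x19, x20, x21, x22}; each meets A ∖ {x22}, so x IS a limit point.
Collecting: A' = {x19, x22}.


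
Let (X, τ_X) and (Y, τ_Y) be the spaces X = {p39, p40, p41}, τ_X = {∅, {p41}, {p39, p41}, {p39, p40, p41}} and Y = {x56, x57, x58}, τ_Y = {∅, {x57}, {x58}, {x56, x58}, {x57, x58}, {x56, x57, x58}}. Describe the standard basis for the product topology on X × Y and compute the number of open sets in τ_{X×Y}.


Basis B = {∅ × ∅, {p41} × {x57}, {p41} × {x58}, {p39, p41} × {x57}, {p39, p41} × {x58}, {p41} × {x56, x58}, {p41} × {x57, x58}, {p39, p40, p41} × {x57}, {p39, p40, p41} × {x58}, {p41} × {x56, x57, x58}, {p39, p41} × {x56, x58}, {p39, p41} × {x57, x58}, {p39, p41} × {x56, x57, x58}, {p39, p40, p41} × {x56, x58}, {p39, p40, p41} × {x57, x58}, {p39, p40, p41} × {x56, x57, x58}}; |τ_{X×Y}| = 40.

Enumerate products U × V with U ∈ τ_X, V ∈ τ_Y (deduplicated):
  ∅ × ∅ = {} (∅)
  {p41} × {x57} = {(p41,x57)}
  {p41} × {x58} = {(p41,x58)}
  {p39, p41} × {x57} = {(p39,x57), (p41,x57)}
  {p39, p41} × {x58} = {(p39,x58), (p41,x58)}
  {p41} × {x56, x58} = {(p41,x56), (p41,x58)}
  {p41} × {x57, x58} = {(p41,x57), (p41,x58)}
  {p39, p40, p41} × {x57} = {(p39,x57), (p40,x57), (p41,x57)}
  {p39, p40, p41} × {x58} = {(p39,x58), (p40,x58), (p41,x58)}
  {p41} × {x56, x57, x58} = {(p41,x56), (p41,x57), (p41,x58)}
  {p39, p41} × {x56, x58} = {(p39,x56), (p39,x58), (p41,x56), (p41,x58)}
  {p39, p41} × {x57, x58} = {(p39,x57), (p39,x58), (p41,x57), (p41,x58)}
  {p39, p41} × {x56, x57, x58} = {(p39,x56), (p39,x57), (p39,x58), (p41,x56), (p41,x57), (p41,x58)}
  {p39, p40, p41} × {x56, x58} = {(p39,x56), (p39,x58), (p40,x56), (p40,x58), (p41,x56), (p41,x58)}
  {p39, p40, p41} × {x57, x58} = {(p39,x57), (p39,x58), (p40,x57), (p40,x58), (p41,x57), (p41,x58)}
  {p39, p40, p41} × {x56, x57, x58} = {(p39,x56), (p39,x57), (p39,x58), (p40,x56), (p40,x57), (p40,x58), (p41,x56), (p41,x57), (p41,x58)}
These 16 distinct sets form the basis B.
Close under arbitrary unions to get τ_{X×Y}; counting gives |τ_{X×Y}| = 40.


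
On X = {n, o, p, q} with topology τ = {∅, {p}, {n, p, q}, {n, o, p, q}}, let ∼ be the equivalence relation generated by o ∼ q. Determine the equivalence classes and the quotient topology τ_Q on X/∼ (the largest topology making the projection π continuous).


X/∼ = {[n], [o=q], [p]}; |τ_Q| = 3.

Equivalence classes: [n], [o=q], [p].
Quotient map π: X → X/∼ sends n ↦ [n], o ↦ [o=q], p ↦ [p], q ↦ [o=q].
For each subset V ⊆ X/∼, compute π^{-1}(V) ⊆ X and check whether π^{-1}(V) ∈ τ. V is open in τ_Q iff π^{-1}(V) ∈ τ.
  V = {}: π^{-1}(V) = ∅ ∈ τ ✓.
  V = {[n]}: π^{-1}(V) = {n} ∉ τ ✗.
  V = {[o=q]}: π^{-1}(V) = {o, q} ∉ τ ✗.
  V = {[n], [o=q]}: π^{-1}(V) = {n, o, q} ∉ τ ✗.
  V = {[p]}: π^{-1}(V) = {p} ∈ τ ✓.
  V = {[n], [p]}: π^{-1}(V) = {n, p} ∉ τ ✗.
  V = {[o=q], [p]}: π^{-1}(V) = {o, p, q} ∉ τ ✗.
  V = {[n], [o=q], [p]}: π^{-1}(V) = {n, o, p, q} ∈ τ ✓.
Open sets in the quotient: τ_Q = {{}, {[p]}, {[n], [o=q], [p]}} (3 elements).


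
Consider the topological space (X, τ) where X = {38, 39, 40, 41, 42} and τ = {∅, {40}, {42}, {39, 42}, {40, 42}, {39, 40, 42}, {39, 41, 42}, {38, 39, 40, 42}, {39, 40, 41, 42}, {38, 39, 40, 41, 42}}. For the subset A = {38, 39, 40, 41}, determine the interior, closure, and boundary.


int(A) = {40}, cl(A) = {38, 39, 40, 41}, ∂A = {38, 39, 41}.

Closed sets in (X, τ) are complements of opens:
  closed(X, τ) = {∅, {38}, {41}, {38, 40}, {38, 41}, {38, 39, 41}, {38, 40, 41}, {38, 39, 40, 41}, {38, 39, 41, 42}, {38, 39, 40, 41, 42}}.
int(A) = ⋃ {U ∈ τ : U ⊆ A}. Opens contained in A: ∅, {40}.
Taking the union of these: int(A) = {40}.
cl(A) = ⋂ {C closed : A ⊆ C}. Closed sets containing A: {38, 39, 40, 41}, {38, 39, 40, 41, 42}.
Intersecting these: cl(A) = {38, 39, 40, 41}.
∂A = cl(A) ∖ int(A) = {38, 39, 40, 41} ∖ {40} = {38, 39, 41}.


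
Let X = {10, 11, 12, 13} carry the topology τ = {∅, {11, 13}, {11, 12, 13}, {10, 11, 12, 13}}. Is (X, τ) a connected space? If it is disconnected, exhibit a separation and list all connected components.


(X, τ) is connected.

Find clopen sets (U ∈ τ with X ∖ U ∈ τ):
  U = ∅, X ∖ U = {10, 11, 12, 13} — both open, so U is clopen.
  U = {10, 11, 12, 13}, X ∖ U = ∅ — both open, so U is clopen.
Only trivial clopens (∅ and X) exist, so (X, τ) is connected.
Compute connected components by grouping points that agree on all clopens:
  component: {10, 11, 12, 13}


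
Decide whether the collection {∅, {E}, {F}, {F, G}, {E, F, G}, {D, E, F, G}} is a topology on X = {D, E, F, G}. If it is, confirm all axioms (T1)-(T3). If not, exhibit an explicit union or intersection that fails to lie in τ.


τ is NOT a topology on X.

Axiom (T1): ∅ ∈ τ? Yes; X ∈ τ? Yes.
Axiom (T2/T3): check pairwise unions and intersections of members of τ.
Counterexample for (T2): {E} ∪ {F} = {E, F} ∉ τ. Therefore τ is NOT a topology.


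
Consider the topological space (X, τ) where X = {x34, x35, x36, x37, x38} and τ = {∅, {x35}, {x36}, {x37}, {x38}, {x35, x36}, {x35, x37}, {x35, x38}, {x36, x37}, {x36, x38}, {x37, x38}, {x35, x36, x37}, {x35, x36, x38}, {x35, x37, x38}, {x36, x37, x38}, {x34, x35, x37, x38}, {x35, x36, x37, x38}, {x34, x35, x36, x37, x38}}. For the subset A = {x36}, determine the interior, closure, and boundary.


int(A) = {x36}, cl(A) = {x36}, ∂A = ∅.

Closed sets in (X, τ) are complements of opens:
  closed(X, τ) = {∅, {x34}, {x36}, {x34, x35}, {x34, x36}, {x34, x37}, {x34, x38}, {x34, x35, x36}, {x34, x35, x37}, {x34, x35, x38}, {x34, x36, x37}, {x34, x36, x38}, {x34, x37, x38}, {x34, x35, x36, x37}, {x34, x35, x36, x38}, {x34, x35, x37, x38}, {x34, x36, x37, x38}, {x34, x35, x36, x37, x38}}.
int(A) = ⋃ {U ∈ τ : U ⊆ A}. Opens contained in A: ∅, {x36}.
Taking the union of these: int(A) = {x36}.
cl(A) = ⋂ {C closed : A ⊆ C}. Closed sets containing A: {x36}, {x34, x36}, {x34, x35, x36}, {x34, x36, x37}, {x34, x36, x38}, {x34, x35, x36, x37}, {x34, x35, x36, x38}, {x34, x36, x37, x38}, {x34, x35, x36, x37, x38}.
Intersecting these: cl(A) = {x36}.
∂A = cl(A) ∖ int(A) = {x36} ∖ {x36} = ∅.


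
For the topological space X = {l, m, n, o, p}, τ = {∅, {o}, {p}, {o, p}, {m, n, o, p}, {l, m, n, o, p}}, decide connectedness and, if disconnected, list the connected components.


(X, τ) is connected.

Find clopen sets (U ∈ τ with X ∖ U ∈ τ):
  U = ∅, X ∖ U = {l, m, n, o, p} — both open, so U is clopen.
  U = {l, m, n, o, p}, X ∖ U = ∅ — both open, so U is clopen.
Only trivial clopens (∅ and X) exist, so (X, τ) is connected.
Compute connected components by grouping points that agree on all clopens:
  component: {l, m, n, o, p}


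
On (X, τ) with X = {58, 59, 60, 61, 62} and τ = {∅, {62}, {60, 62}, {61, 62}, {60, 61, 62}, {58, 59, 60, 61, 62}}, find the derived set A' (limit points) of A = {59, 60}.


A' = {58, 59}

For each x ∈ X, list the open sets U ∈ τ with x ∈ U, then check whether U ∩ (A ∖ {x}) ≠ ∅ for every such U.
  x = 58: opens ∋ x are {58, 59, 60, 61, 62}; each meets A ∖ {58}, so x IS a limit point.
  x = 59: opens ∋ x are {58, 59, 60, 61, 62}; each meets A ∖ {59}, so x IS a limit point.
  x = 60: open {60, 62} ∋ x has {60, 62} ∩ (A ∖ {60}) = ∅, so x is NOT a limit point.
  x = 61: open {61, 62} ∋ x has {61, 62} ∩ (A ∖ {61}) = ∅, so x is NOT a limit point.
  x = 62: open {62} ∋ x has {62} ∩ (A ∖ {62}) = ∅, so x is NOT a limit point.
Collecting: A' = {58, 59}.


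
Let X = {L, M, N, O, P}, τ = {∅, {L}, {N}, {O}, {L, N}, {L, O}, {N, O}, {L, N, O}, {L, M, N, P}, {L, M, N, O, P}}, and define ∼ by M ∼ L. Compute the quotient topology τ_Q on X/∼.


X/∼ = {[L=M], [N], [O], [P]}; |τ_Q| = 6.

Equivalence classes: [L=M], [N], [O], [P].
Quotient map π: X → X/∼ sends L ↦ [L=M], M ↦ [L=M], N ↦ [N], O ↦ [O], P ↦ [P].
For each subset V ⊆ X/∼, compute π^{-1}(V) ⊆ X and check whether π^{-1}(V) ∈ τ. V is open in τ_Q iff π^{-1}(V) ∈ τ.
  V = {}: π^{-1}(V) = ∅ ∈ τ ✓.
  V = {[L=M]}: π^{-1}(V) = {L, M} ∉ τ ✗.
  V = {[N]}: π^{-1}(V) = {N} ∈ τ ✓.
  V = {[L=M], [N]}: π^{-1}(V) = {L, M, N} ∉ τ ✗.
  V = {[O]}: π^{-1}(V) = {O} ∈ τ ✓.
  V = {[L=M], [O]}: π^{-1}(V) = {L, M, O} ∉ τ ✗.
  V = {[N], [O]}: π^{-1}(V) = {N, O} ∈ τ ✓.
  V = {[L=M], [N], [O]}: π^{-1}(V) = {L, M, N, O} ∉ τ ✗.
  V = {[P]}: π^{-1}(V) = {P} ∉ τ ✗.
  V = {[L=M], [P]}: π^{-1}(V) = {L, M, P} ∉ τ ✗.
  V = {[N], [P]}: π^{-1}(V) = {N, P} ∉ τ ✗.
  V = {[L=M], [N], [P]}: π^{-1}(V) = {L, M, N, P} ∈ τ ✓.
  V = {[O], [P]}: π^{-1}(V) = {O, P} ∉ τ ✗.
  V = {[L=M], [O], [P]}: π^{-1}(V) = {L, M, O, P} ∉ τ ✗.
  V = {[N], [O], [P]}: π^{-1}(V) = {N, O, P} ∉ τ ✗.
  V = {[L=M], [N], [O], [P]}: π^{-1}(V) = {L, M, N, O, P} ∈ τ ✓.
Open sets in the quotient: τ_Q = {{}, {[N]}, {[O]}, {[N], [O]}, {[L=M], [N], [P]}, {[L=M], [N], [O], [P]}} (6 elements).


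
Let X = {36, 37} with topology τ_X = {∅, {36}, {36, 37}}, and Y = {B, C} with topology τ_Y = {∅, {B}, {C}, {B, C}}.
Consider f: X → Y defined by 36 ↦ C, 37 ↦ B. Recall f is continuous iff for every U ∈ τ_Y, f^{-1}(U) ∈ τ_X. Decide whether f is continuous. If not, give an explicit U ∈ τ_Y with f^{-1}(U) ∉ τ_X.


f is NOT continuous.

Compute f^{-1}(U) for each U ∈ τ_Y:
  U = ∅: f^{-1}(U) = ∅ ∈ τ_X ✓.
  U = {B}: f^{-1}(U) = {37} ∉ τ_X ✗.
  U = {C}: f^{-1}(U) = {36} ∈ τ_X ✓.
  U = {B, C}: f^{-1}(U) = {36, 37} ∈ τ_X ✓.
Found U = {B} with f^{-1}(U) = {37} not in τ_X. Therefore f is NOT continuous.


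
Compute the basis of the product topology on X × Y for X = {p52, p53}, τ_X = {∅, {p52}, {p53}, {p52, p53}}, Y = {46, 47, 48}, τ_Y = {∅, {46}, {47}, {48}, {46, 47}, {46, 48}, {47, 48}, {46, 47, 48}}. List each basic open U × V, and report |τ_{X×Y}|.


Basis B = {∅ × ∅, {p52} × {46}, {p52} × {47}, {p52} × {48}, {p53} × {46}, {p53} × {47}, {p53} × {48}, {p52} × {46, 47}, {p52} × {46, 48}, {p52, p53} × {46}, {p52} × {47, 48}, {p52, p53} × {47}, {p52, p53} × {48}, {p53} × {46, 47}, {p53} × {46, 48}, {p53} × {47, 48}, {p52} × {46, 47, 48}, {p53} × {46, 47, 48}, {p52, p53} × {46, 47}, {p52, p53} × {46, 48}, {p52, p53} × {47, 48}, {p52, p53} × {46, 47, 48}}; |τ_{X×Y}| = 64.

Enumerate products U × V with U ∈ τ_X, V ∈ τ_Y (deduplicated):
  ∅ × ∅ = {} (∅)
  {p52} × {46} = {(p52,46)}
  {p52} × {47} = {(p52,47)}
  {p52} × {48} = {(p52,48)}
  {p53} × {46} = {(p53,46)}
  {p53} × {47} = {(p53,47)}
  {p53} × {48} = {(p53,48)}
  {p52} × {46, 47} = {(p52,46), (p52,47)}
  {p52} × {46, 48} = {(p52,46), (p52,48)}
  {p52, p53} × {46} = {(p52,46), (p53,46)}
  {p52} × {47, 48} = {(p52,47), (p52,48)}
  {p52, p53} × {47} = {(p52,47), (p53,47)}
  {p52, p53} × {48} = {(p52,48), (p53,48)}
  {p53} × {46, 47} = {(p53,46), (p53,47)}
  {p53} × {46, 48} = {(p53,46), (p53,48)}
  {p53} × {47, 48} = {(p53,47), (p53,48)}
  {p52} × {46, 47, 48} = {(p52,46), (p52,47), (p52,48)}
  {p53} × {46, 47, 48} = {(p53,46), (p53,47), (p53,48)}
  {p52, p53} × {46, 47} = {(p52,46), (p52,47), (p53,46), (p53,47)}
  {p52, p53} × {46, 48} = {(p52,46), (p52,48), (p53,46), (p53,48)}
  {p52, p53} × {47, 48} = {(p52,47), (p52,48), (p53,47), (p53,48)}
  {p52, p53} × {46, 47, 48} = {(p52,46), (p52,47), (p52,48), (p53,46), (p53,47), (p53,48)}
These 22 distinct sets form the basis B.
Close under arbitrary unions to get τ_{X×Y}; counting gives |τ_{X×Y}| = 64.


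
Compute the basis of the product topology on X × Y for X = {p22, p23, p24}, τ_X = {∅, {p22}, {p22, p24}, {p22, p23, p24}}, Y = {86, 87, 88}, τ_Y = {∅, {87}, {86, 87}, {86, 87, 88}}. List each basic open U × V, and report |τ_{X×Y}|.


Basis B = {∅ × ∅, {p22} × {87}, {p22} × {86, 87}, {p22, p24} × {87}, {p22} × {86, 87, 88}, {p22, p23, p24} × {87}, {p22, p24} × {86, 87}, {p22, p24} × {86, 87, 88}, {p22, p23, p24} × {86, 87}, {p22, p23, p24} × {86, 87, 88}}; |τ_{X×Y}| = 20.

Enumerate products U × V with U ∈ τ_X, V ∈ τ_Y (deduplicated):
  ∅ × ∅ = {} (∅)
  {p22} × {87} = {(p22,87)}
  {p22} × {86, 87} = {(p22,86), (p22,87)}
  {p22, p24} × {87} = {(p22,87), (p24,87)}
  {p22} × {86, 87, 88} = {(p22,86), (p22,87), (p22,88)}
  {p22, p23, p24} × {87} = {(p22,87), (p23,87), (p24,87)}
  {p22, p24} × {86, 87} = {(p22,86), (p22,87), (p24,86), (p24,87)}
  {p22, p24} × {86, 87, 88} = {(p22,86), (p22,87), (p22,88), (p24,86), (p24,87), (p24,88)}
  {p22, p23, p24} × {86, 87} = {(p22,86), (p22,87), (p23,86), (p23,87), (p24,86), (p24,87)}
  {p22, p23, p24} × {86, 87, 88} = {(p22,86), (p22,87), (p22,88), (p23,86), (p23,87), (p23,88), (p24,86), (p24,87), (p24,88)}
These 10 distinct sets form the basis B.
Close under arbitrary unions to get τ_{X×Y}; counting gives |τ_{X×Y}| = 20.


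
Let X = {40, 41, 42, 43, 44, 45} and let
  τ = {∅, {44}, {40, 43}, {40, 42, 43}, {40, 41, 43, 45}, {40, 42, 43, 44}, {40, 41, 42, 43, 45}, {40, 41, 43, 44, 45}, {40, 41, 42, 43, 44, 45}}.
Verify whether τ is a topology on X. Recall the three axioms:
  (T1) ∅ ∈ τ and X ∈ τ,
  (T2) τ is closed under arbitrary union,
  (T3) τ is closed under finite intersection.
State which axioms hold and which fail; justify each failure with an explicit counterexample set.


τ is NOT a topology on X.

Axiom (T1): ∅ ∈ τ? Yes; X ∈ τ? Yes.
Axiom (T2/T3): check pairwise unions and intersections of members of τ.
Counterexample for (T2): {44} ∪ {40, 43} = {40, 43, 44} ∉ τ. Therefore τ is NOT a topology.


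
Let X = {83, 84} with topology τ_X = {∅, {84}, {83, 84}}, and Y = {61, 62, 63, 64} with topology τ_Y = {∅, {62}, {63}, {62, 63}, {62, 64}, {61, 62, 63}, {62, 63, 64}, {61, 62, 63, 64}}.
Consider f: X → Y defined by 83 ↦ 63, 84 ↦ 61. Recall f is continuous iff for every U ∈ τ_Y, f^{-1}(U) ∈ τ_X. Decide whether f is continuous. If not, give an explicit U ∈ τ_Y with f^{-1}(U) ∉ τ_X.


f is NOT continuous.

Compute f^{-1}(U) for each U ∈ τ_Y:
  U = ∅: f^{-1}(U) = ∅ ∈ τ_X ✓.
  U = {62}: f^{-1}(U) = ∅ ∈ τ_X ✓.
  U = {63}: f^{-1}(U) = {83} ∉ τ_X ✗.
  U = {62, 63}: f^{-1}(U) = {83} ∉ τ_X ✗.
  U = {62, 64}: f^{-1}(U) = ∅ ∈ τ_X ✓.
  U = {61, 62, 63}: f^{-1}(U) = {83, 84} ∈ τ_X ✓.
  U = {62, 63, 64}: f^{-1}(U) = {83} ∉ τ_X ✗.
  U = {61, 62, 63, 64}: f^{-1}(U) = {83, 84} ∈ τ_X ✓.
Found U = {63} with f^{-1}(U) = {83} not in τ_X. Therefore f is NOT continuous.


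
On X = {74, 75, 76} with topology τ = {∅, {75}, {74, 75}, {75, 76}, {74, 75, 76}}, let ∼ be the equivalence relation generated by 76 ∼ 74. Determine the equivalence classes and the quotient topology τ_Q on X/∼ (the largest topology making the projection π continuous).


X/∼ = {[74=76], [75]}; |τ_Q| = 3.

Equivalence classes: [74=76], [75].
Quotient map π: X → X/∼ sends 74 ↦ [74=76], 75 ↦ [75], 76 ↦ [74=76].
For each subset V ⊆ X/∼, compute π^{-1}(V) ⊆ X and check whether π^{-1}(V) ∈ τ. V is open in τ_Q iff π^{-1}(V) ∈ τ.
  V = {}: π^{-1}(V) = ∅ ∈ τ ✓.
  V = {[74=76]}: π^{-1}(V) = {74, 76} ∉ τ ✗.
  V = {[75]}: π^{-1}(V) = {75} ∈ τ ✓.
  V = {[74=76], [75]}: π^{-1}(V) = {74, 75, 76} ∈ τ ✓.
Open sets in the quotient: τ_Q = {{}, {[75]}, {[74=76], [75]}} (3 elements).


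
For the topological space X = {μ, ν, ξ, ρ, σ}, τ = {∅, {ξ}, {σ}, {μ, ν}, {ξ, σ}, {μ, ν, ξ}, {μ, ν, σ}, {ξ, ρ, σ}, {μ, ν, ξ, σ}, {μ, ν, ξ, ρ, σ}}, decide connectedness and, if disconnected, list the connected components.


(X, τ) is disconnected; components = [{μ, ν}, {ξ, ρ, σ}].

Find clopen sets (U ∈ τ with X ∖ U ∈ τ):
  U = ∅, X ∖ U = {μ, ν, ξ, ρ, σ} — both open, so U is clopen.
  U = {μ, ν}, X ∖ U = {ξ, ρ, σ} — both open, so U is clopen.
  U = {ξ, ρ, σ}, X ∖ U = {μ, ν} — both open, so U is clopen.
  U = {μ, ν, ξ, ρ, σ}, X ∖ U = ∅ — both open, so U is clopen.
Nontrivial clopen(s) exist: e.g. {ξ, ρ, σ}. So (X, τ) is disconnected.
Compute connected components by grouping points that agree on all clopens:
  component: {μ, ν}
  component: {ξ, ρ, σ}


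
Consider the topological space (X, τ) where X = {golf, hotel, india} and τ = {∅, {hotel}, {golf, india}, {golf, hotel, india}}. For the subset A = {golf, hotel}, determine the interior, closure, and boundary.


int(A) = {hotel}, cl(A) = {golf, hotel, india}, ∂A = {golf, india}.

Closed sets in (X, τ) are complements of opens:
  closed(X, τ) = {∅, {hotel}, {golf, india}, {golf, hotel, india}}.
int(A) = ⋃ {U ∈ τ : U ⊆ A}. Opens contained in A: ∅, {hotel}.
Taking the union of these: int(A) = {hotel}.
cl(A) = ⋂ {C closed : A ⊆ C}. Closed sets containing A: {golf, hotel, india}.
Intersecting these: cl(A) = {golf, hotel, india}.
∂A = cl(A) ∖ int(A) = {golf, hotel, india} ∖ {hotel} = {golf, india}.


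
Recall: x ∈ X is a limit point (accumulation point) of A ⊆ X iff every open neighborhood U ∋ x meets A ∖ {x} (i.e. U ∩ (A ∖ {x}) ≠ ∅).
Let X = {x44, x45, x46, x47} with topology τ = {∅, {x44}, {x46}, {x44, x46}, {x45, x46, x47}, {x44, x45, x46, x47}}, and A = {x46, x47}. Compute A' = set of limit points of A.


A' = {x45, x47}

For each x ∈ X, list the open sets U ∈ τ with x ∈ U, then check whether U ∩ (A ∖ {x}) ≠ ∅ for every such U.
  x = x44: open {x44} ∋ x has {x44} ∩ (A ∖ {x44}) = ∅, so x is NOT a limit point.
  x = x45: opens ∋ x are {x45, x46, x47}, {x44, x45, x46, x47}; each meets A ∖ {x45}, so x IS a limit point.
  x = x46: open {x46} ∋ x has {x46} ∩ (A ∖ {x46}) = ∅, so x is NOT a limit point.
  x = x47: opens ∋ x are {x45, x46, x47}, {x44, x45, x46, x47}; each meets A ∖ {x47}, so x IS a limit point.
Collecting: A' = {x45, x47}.


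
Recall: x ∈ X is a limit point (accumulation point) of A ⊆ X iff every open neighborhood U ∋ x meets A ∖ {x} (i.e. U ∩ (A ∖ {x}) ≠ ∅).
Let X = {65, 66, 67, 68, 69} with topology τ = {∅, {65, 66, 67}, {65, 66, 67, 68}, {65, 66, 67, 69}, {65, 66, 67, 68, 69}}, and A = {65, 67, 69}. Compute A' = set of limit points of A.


A' = {65, 66, 67, 68, 69}

For each x ∈ X, list the open sets U ∈ τ with x ∈ U, then check whether U ∩ (A ∖ {x}) ≠ ∅ for every such U.
  x = 65: opens ∋ x are {65, 66, 67}, {65, 66, 67, 68}, {65, 66, 67, 69}, {65, 66, 67, 68, 69}; each meets A ∖ {65}, so x IS a limit point.
  x = 66: opens ∋ x are {65, 66, 67}, {65, 66, 67, 68}, {65, 66, 67, 69}, {65, 66, 67, 68, 69}; each meets A ∖ {66}, so x IS a limit point.
  x = 67: opens ∋ x are {65, 66, 67}, {65, 66, 67, 68}, {65, 66, 67, 69}, {65, 66, 67, 68, 69}; each meets A ∖ {67}, so x IS a limit point.
  x = 68: opens ∋ x are {65, 66, 67, 68}, {65, 66, 67, 68, 69}; each meets A ∖ {68}, so x IS a limit point.
  x = 69: opens ∋ x are {65, 66, 67, 69}, {65, 66, 67, 68, 69}; each meets A ∖ {69}, so x IS a limit point.
Collecting: A' = {65, 66, 67, 68, 69}.


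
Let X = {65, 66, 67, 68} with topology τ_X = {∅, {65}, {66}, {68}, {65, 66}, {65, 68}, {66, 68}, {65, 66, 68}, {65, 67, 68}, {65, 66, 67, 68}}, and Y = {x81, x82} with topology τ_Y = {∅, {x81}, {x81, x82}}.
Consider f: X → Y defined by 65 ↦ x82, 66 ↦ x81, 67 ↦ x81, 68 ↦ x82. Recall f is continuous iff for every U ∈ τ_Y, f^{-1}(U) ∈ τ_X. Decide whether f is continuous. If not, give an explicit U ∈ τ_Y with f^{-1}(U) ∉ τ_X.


f is NOT continuous.

Compute f^{-1}(U) for each U ∈ τ_Y:
  U = ∅: f^{-1}(U) = ∅ ∈ τ_X ✓.
  U = {x81}: f^{-1}(U) = {66, 67} ∉ τ_X ✗.
  U = {x81, x82}: f^{-1}(U) = {65, 66, 67, 68} ∈ τ_X ✓.
Found U = {x81} with f^{-1}(U) = {66, 67} not in τ_X. Therefore f is NOT continuous.


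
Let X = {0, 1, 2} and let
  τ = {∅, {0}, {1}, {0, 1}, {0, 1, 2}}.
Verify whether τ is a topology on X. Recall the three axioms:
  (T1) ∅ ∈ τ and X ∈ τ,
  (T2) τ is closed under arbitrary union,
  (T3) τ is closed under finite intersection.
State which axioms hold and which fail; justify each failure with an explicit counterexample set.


τ IS a topology on X.

Axiom (T1): ∅ ∈ τ? Yes; X ∈ τ? Yes.
Axiom (T2/T3): check pairwise unions and intersections of members of τ.
All pairwise intersections and unions checked — each lies in τ. Therefore τ satisfies (T1), (T2), (T3): it IS a topology on X.


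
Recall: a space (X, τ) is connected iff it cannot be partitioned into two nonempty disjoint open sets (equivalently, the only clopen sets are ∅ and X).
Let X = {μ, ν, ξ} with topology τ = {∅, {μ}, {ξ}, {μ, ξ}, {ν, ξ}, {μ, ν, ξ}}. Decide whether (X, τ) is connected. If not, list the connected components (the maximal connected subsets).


(X, τ) is disconnected; components = [{μ}, {ν, ξ}].

Find clopen sets (U ∈ τ with X ∖ U ∈ τ):
  U = ∅, X ∖ U = {μ, ν, ξ} — both open, so U is clopen.
  U = {μ}, X ∖ U = {ν, ξ} — both open, so U is clopen.
  U = {ν, ξ}, X ∖ U = {μ} — both open, so U is clopen.
  U = {μ, ν, ξ}, X ∖ U = ∅ — both open, so U is clopen.
Nontrivial clopen(s) exist: e.g. {ν, ξ}. So (X, τ) is disconnected.
Compute connected components by grouping points that agree on all clopens:
  component: {μ}
  component: {ν, ξ}


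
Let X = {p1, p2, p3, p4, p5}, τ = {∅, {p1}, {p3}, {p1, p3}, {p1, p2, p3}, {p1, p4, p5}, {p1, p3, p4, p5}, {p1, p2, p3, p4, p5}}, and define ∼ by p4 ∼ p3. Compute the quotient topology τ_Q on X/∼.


X/∼ = {[p1], [p2], [p3=p4], [p5]}; |τ_Q| = 4.

Equivalence classes: [p1], [p2], [p3=p4], [p5].
Quotient map π: X → X/∼ sends p1 ↦ [p1], p2 ↦ [p2], p3 ↦ [p3=p4], p4 ↦ [p3=p4], p5 ↦ [p5].
For each subset V ⊆ X/∼, compute π^{-1}(V) ⊆ X and check whether π^{-1}(V) ∈ τ. V is open in τ_Q iff π^{-1}(V) ∈ τ.
  V = {}: π^{-1}(V) = ∅ ∈ τ ✓.
  V = {[p1]}: π^{-1}(V) = {p1} ∈ τ ✓.
  V = {[p2]}: π^{-1}(V) = {p2} ∉ τ ✗.
  V = {[p1], [p2]}: π^{-1}(V) = {p1, p2} ∉ τ ✗.
  V = {[p3=p4]}: π^{-1}(V) = {p3, p4} ∉ τ ✗.
  V = {[p1], [p3=p4]}: π^{-1}(V) = {p1, p3, p4} ∉ τ ✗.
  V = {[p2], [p3=p4]}: π^{-1}(V) = {p2, p3, p4} ∉ τ ✗.
  V = {[p1], [p2], [p3=p4]}: π^{-1}(V) = {p1, p2, p3, p4} ∉ τ ✗.
  V = {[p5]}: π^{-1}(V) = {p5} ∉ τ ✗.
  V = {[p1], [p5]}: π^{-1}(V) = {p1, p5} ∉ τ ✗.
  V = {[p2], [p5]}: π^{-1}(V) = {p2, p5} ∉ τ ✗.
  V = {[p1], [p2], [p5]}: π^{-1}(V) = {p1, p2, p5} ∉ τ ✗.
  V = {[p3=p4], [p5]}: π^{-1}(V) = {p3, p4, p5} ∉ τ ✗.
  V = {[p1], [p3=p4], [p5]}: π^{-1}(V) = {p1, p3, p4, p5} ∈ τ ✓.
  V = {[p2], [p3=p4], [p5]}: π^{-1}(V) = {p2, p3, p4, p5} ∉ τ ✗.
  V = {[p1], [p2], [p3=p4], [p5]}: π^{-1}(V) = {p1, p2, p3, p4, p5} ∈ τ ✓.
Open sets in the quotient: τ_Q = {{}, {[p1]}, {[p1], [p3=p4], [p5]}, {[p1], [p2], [p3=p4], [p5]}} (4 elements).


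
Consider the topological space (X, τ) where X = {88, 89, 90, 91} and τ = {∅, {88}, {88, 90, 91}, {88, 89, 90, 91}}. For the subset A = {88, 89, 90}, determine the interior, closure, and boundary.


int(A) = {88}, cl(A) = {88, 89, 90, 91}, ∂A = {89, 90, 91}.

Closed sets in (X, τ) are complements of opens:
  closed(X, τ) = {∅, {89}, {89, 90, 91}, {88, 89, 90, 91}}.
int(A) = ⋃ {U ∈ τ : U ⊆ A}. Opens contained in A: ∅, {88}.
Taking the union of these: int(A) = {88}.
cl(A) = ⋂ {C closed : A ⊆ C}. Closed sets containing A: {88, 89, 90, 91}.
Intersecting these: cl(A) = {88, 89, 90, 91}.
∂A = cl(A) ∖ int(A) = {88, 89, 90, 91} ∖ {88} = {89, 90, 91}.


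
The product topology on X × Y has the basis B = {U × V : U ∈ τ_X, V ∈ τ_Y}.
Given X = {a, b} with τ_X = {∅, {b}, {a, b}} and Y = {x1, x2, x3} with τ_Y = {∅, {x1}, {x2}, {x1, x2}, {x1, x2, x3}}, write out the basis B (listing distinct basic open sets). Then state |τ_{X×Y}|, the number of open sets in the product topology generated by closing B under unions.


Basis B = {∅ × ∅, {b} × {x1}, {b} × {x2}, {a, b} × {x1}, {a, b} × {x2}, {b} × {x1, x2}, {b} × {x1, x2, x3}, {a, b} × {x1, x2}, {a, b} × {x1, x2, x3}}; |τ_{X×Y}| = 14.

Enumerate products U × V with U ∈ τ_X, V ∈ τ_Y (deduplicated):
  ∅ × ∅ = {} (∅)
  {b} × {x1} = {(b,x1)}
  {b} × {x2} = {(b,x2)}
  {a, b} × {x1} = {(a,x1), (b,x1)}
  {a, b} × {x2} = {(a,x2), (b,x2)}
  {b} × {x1, x2} = {(b,x1), (b,x2)}
  {b} × {x1, x2, x3} = {(b,x1), (b,x2), (b,x3)}
  {a, b} × {x1, x2} = {(a,x1), (a,x2), (b,x1), (b,x2)}
  {a, b} × {x1, x2, x3} = {(a,x1), (a,x2), (a,x3), (b,x1), (b,x2), (b,x3)}
These 9 distinct sets form the basis B.
Close under arbitrary unions to get τ_{X×Y}; counting gives |τ_{X×Y}| = 14.


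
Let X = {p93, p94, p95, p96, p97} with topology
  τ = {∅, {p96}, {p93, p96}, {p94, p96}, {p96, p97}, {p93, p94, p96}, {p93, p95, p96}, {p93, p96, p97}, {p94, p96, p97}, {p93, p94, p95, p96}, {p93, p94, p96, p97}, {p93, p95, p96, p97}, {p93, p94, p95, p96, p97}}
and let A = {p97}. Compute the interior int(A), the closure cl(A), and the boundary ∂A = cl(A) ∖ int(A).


int(A) = ∅, cl(A) = {p97}, ∂A = {p97}.

Closed sets in (X, τ) are complements of opens:
  closed(X, τ) = {∅, {p94}, {p95}, {p97}, {p93, p95}, {p94, p95}, {p94, p97}, {p95, p97}, {p93, p94, p95}, {p93, p95, p97}, {p94, p95, p97}, {p93, p94, p95, p97}, {p93, p94, p95, p96, p97}}.
int(A) = ⋃ {U ∈ τ : U ⊆ A}. Opens contained in A: ∅.
Taking the union of these: int(A) = ∅.
cl(A) = ⋂ {C closed : A ⊆ C}. Closed sets containing A: {p97}, {p94, p97}, {p95, p97}, {p93, p95, p97}, {p94, p95, p97}, {p93, p94, p95, p97}, {p93, p94, p95, p96, p97}.
Intersecting these: cl(A) = {p97}.
∂A = cl(A) ∖ int(A) = {p97} ∖ ∅ = {p97}.


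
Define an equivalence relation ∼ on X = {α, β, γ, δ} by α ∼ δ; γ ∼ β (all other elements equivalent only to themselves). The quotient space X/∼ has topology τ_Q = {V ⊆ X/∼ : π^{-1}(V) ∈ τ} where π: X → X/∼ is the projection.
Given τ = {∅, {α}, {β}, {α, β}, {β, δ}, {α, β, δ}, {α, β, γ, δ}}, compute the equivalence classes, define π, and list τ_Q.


X/∼ = {[α=δ], [β=γ]}; |τ_Q| = 2.

Equivalence classes: [α=δ], [β=γ].
Quotient map π: X → X/∼ sends α ↦ [α=δ], β ↦ [β=γ], γ ↦ [β=γ], δ ↦ [α=δ].
For each subset V ⊆ X/∼, compute π^{-1}(V) ⊆ X and check whether π^{-1}(V) ∈ τ. V is open in τ_Q iff π^{-1}(V) ∈ τ.
  V = {}: π^{-1}(V) = ∅ ∈ τ ✓.
  V = {[α=δ]}: π^{-1}(V) = {α, δ} ∉ τ ✗.
  V = {[β=γ]}: π^{-1}(V) = {β, γ} ∉ τ ✗.
  V = {[α=δ], [β=γ]}: π^{-1}(V) = {α, β, γ, δ} ∈ τ ✓.
Open sets in the quotient: τ_Q = {{}, {[α=δ], [β=γ]}} (2 elements).
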